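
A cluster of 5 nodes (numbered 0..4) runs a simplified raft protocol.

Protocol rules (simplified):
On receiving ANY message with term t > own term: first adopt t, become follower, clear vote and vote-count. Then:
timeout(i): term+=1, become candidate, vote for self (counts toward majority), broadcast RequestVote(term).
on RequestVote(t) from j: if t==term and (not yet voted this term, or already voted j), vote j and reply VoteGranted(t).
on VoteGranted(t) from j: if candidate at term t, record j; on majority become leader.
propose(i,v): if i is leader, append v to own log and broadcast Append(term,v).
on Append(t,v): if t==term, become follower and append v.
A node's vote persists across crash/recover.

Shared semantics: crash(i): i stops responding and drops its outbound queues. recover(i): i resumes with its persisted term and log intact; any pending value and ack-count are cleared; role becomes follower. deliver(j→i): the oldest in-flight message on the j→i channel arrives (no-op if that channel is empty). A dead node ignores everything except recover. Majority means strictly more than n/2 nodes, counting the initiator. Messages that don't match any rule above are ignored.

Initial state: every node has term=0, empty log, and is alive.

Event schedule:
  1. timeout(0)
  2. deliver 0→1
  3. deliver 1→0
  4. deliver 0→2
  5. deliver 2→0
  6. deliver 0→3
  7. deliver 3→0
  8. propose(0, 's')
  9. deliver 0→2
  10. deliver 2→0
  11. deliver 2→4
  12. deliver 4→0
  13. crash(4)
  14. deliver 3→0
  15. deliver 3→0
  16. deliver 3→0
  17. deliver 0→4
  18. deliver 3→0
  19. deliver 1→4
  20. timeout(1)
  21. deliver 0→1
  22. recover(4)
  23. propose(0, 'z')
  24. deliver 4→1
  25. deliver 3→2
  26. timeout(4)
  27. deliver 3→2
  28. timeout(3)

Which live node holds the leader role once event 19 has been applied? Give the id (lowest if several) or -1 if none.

e1 timeout(0): 0[cand,t=1,-]
e2 deliver 0→1: 1[foll,t=1,-]
e3 deliver 1→0: ·
e4 deliver 0→2: 2[foll,t=1,-]
e5 deliver 2→0: 0[lead,t=1,-]
e6 deliver 0→3: 3[foll,t=1,-]
e7 deliver 3→0: ·
e8 propose(0,'s'): 0[lead,t=1,s]
e9 deliver 0→2: 2[foll,t=1,s]
e10 deliver 2→0: ·
e11 deliver 2→4: ·
e12 deliver 4→0: ·
e13 crash(4): 4[✗foll,t=0,-]
e14 deliver 3→0: ·
e15 deliver 3→0: ·
e16 deliver 3→0: ·
e17 deliver 0→4: ·
e18 deliver 3→0: ·
e19 deliver 1→4: ·

0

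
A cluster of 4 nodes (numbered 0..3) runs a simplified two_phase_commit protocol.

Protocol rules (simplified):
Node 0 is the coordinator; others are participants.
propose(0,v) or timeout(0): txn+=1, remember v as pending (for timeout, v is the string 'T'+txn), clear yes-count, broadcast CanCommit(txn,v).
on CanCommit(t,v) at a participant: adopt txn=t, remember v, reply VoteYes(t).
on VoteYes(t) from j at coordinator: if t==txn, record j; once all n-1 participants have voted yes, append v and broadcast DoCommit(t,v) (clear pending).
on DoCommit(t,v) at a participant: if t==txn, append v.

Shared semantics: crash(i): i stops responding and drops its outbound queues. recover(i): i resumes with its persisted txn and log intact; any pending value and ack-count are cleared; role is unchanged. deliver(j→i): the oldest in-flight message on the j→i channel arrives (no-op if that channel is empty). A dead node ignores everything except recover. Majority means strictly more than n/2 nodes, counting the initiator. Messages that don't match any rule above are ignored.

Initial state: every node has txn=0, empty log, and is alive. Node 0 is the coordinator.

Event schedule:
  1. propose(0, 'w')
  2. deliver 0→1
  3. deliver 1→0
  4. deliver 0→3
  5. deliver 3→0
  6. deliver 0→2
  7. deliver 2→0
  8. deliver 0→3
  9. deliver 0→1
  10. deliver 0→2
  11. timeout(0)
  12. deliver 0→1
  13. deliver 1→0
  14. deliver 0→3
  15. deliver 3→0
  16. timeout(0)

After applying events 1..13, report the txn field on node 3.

[1] propose(0,'w') → N0(coor t1 [-])
[2] deliver 0→1 → N1(part t1 [-])
[3] deliver 1→0 → ∅
[4] deliver 0→3 → N3(part t1 [-])
[5] deliver 3→0 → ∅
[6] deliver 0→2 → N2(part t1 [-])
[7] deliver 2→0 → N0(coor t1 [w])
[8] deliver 0→3 → N3(part t1 [w])
[9] deliver 0→1 → N1(part t1 [w])
[10] deliver 0→2 → N2(part t1 [w])
[11] timeout(0) → N0(coor t2 [w])
[12] deliver 0→1 → N1(part t2 [w])
[13] deliver 1→0 → ∅

1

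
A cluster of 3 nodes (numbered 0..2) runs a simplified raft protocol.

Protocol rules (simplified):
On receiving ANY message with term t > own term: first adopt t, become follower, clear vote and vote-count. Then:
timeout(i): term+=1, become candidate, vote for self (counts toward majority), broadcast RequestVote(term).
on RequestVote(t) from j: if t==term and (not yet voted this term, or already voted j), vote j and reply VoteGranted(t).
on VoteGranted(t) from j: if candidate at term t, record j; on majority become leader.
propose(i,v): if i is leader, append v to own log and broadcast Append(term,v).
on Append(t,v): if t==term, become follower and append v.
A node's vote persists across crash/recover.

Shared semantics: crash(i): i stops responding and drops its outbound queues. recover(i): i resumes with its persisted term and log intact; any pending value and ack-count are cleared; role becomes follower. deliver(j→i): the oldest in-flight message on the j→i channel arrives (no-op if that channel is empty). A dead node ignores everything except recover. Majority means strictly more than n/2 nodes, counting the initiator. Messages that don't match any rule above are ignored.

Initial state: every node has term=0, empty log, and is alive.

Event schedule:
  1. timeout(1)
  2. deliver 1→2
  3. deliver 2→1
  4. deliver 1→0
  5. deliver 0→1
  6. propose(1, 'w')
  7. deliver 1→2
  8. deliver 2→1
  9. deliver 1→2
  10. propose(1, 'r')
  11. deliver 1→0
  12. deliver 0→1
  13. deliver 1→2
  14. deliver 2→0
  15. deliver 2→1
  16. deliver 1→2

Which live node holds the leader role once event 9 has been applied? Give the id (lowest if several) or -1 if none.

e1 timeout(1): 1[cand,t=1,-]
e2 deliver 1→2: 2[foll,t=1,-]
e3 deliver 2→1: 1[lead,t=1,-]
e4 deliver 1→0: 0[foll,t=1,-]
e5 deliver 0→1: ·
e6 propose(1,'w'): 1[lead,t=1,w]
e7 deliver 1→2: 2[foll,t=1,w]
e8 deliver 2→1: ·
e9 deliver 1→2: ·

1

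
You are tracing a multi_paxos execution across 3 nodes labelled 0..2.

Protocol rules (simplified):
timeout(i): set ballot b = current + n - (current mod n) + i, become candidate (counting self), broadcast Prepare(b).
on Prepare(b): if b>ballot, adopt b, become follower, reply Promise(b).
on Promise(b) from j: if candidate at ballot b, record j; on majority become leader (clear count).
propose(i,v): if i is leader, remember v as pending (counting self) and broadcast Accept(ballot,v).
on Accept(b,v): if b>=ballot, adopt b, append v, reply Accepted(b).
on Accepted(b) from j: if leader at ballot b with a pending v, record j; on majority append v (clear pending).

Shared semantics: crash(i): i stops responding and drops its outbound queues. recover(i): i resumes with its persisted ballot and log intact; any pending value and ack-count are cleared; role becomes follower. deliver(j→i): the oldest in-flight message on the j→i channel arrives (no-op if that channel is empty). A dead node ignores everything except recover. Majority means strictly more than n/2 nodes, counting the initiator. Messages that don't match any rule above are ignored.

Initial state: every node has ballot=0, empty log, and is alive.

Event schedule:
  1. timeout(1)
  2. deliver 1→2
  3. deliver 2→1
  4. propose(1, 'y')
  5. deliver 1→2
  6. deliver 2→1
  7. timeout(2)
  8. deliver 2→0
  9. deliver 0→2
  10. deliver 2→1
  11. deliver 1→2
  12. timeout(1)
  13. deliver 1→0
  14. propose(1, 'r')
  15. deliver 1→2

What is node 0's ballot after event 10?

[1] timeout(1) → N1(cand b4 [-])
[2] deliver 1→2 → N2(foll b4 [-])
[3] deliver 2→1 → N1(lead b4 [-])
[4] propose(1,'y') → ∅
[5] deliver 1→2 → N2(foll b4 [y])
[6] deliver 2→1 → N1(lead b4 [y])
[7] timeout(2) → N2(cand b8 [y])
[8] deliver 2→0 → N0(foll b8 [-])
[9] deliver 0→2 → N2(lead b8 [y])
[10] deliver 2→1 → N1(foll b8 [y])

8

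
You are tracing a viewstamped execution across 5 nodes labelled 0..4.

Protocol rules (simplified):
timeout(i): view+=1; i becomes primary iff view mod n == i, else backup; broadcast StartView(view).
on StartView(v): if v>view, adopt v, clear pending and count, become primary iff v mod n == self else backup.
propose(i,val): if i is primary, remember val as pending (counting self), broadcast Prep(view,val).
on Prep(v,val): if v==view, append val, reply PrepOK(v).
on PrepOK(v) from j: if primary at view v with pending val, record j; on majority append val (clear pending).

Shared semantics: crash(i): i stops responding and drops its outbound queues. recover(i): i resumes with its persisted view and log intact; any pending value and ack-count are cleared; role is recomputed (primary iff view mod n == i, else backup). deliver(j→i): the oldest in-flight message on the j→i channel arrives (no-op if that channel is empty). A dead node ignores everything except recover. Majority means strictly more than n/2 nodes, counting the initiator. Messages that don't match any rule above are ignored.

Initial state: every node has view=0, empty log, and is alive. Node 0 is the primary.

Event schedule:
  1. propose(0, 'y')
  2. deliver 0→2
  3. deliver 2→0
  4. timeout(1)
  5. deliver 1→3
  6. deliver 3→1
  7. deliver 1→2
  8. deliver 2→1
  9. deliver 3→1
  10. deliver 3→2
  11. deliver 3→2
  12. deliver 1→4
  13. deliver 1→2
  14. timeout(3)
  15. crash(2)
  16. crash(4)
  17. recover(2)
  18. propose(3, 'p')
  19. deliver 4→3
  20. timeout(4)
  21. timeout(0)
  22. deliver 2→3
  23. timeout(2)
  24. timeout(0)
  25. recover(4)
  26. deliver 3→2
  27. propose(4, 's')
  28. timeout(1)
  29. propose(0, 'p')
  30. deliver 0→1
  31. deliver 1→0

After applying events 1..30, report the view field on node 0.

after 1 — propose(0,'y'): ·
after 2 — deliver 0→2: n2:back/v0/[y]
after 3 — deliver 2→0: ·
after 4 — timeout(1): n1:prim/v1/[-]
after 5 — deliver 1→3: n3:back/v1/[-]
after 6 — deliver 3→1: ·
after 7 — deliver 1→2: n2:back/v1/[y]
after 8 — deliver 2→1: ·
after 9 — deliver 3→1: ·
after 10 — deliver 3→2: ·
after 11 — deliver 3→2: ·
after 12 — deliver 1→4: n4:back/v1/[-]
after 13 — deliver 1→2: ·
after 14 — timeout(3): n3:back/v2/[-]
after 15 — crash(2): n2:✗back/v1/[y]
after 16 — crash(4): n4:✗back/v1/[-]
after 17 — recover(2): n2:back/v1/[y]
after 18 — propose(3,'p'): ·
after 19 — deliver 4→3: ·
after 20 — timeout(4): ·
after 21 — timeout(0): n0:back/v1/[-]
after 22 — deliver 2→3: ·
after 23 — timeout(2): n2:prim/v2/[y]
after 24 — timeout(0): n0:back/v2/[-]
after 25 — recover(4): n4:back/v1/[-]
after 26 — deliver 3→2: ·
after 27 — propose(4,'s'): ·
after 28 — timeout(1): n1:back/v2/[-]
after 29 — propose(0,'p'): ·
after 30 — deliver 0→1: ·

2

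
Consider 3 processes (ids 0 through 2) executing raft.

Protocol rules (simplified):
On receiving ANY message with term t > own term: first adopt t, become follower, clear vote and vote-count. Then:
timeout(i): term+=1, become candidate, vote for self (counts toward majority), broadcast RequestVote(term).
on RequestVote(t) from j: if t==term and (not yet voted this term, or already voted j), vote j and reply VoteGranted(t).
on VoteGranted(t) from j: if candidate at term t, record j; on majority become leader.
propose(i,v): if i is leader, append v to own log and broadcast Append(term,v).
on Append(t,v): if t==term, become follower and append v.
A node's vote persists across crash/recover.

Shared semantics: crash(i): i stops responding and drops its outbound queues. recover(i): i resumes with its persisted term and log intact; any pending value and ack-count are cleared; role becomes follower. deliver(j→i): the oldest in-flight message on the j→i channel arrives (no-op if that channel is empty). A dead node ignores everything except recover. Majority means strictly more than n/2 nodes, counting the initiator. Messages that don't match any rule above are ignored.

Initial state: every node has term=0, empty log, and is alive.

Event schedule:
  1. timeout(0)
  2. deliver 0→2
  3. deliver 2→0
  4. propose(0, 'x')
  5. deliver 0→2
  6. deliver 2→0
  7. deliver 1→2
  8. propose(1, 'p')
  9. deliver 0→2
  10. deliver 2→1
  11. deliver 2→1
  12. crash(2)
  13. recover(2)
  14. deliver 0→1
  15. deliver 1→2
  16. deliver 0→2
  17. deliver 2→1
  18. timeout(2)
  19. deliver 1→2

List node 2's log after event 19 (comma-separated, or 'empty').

x

after 1 — timeout(0): n0:cand/t1/[-]
after 2 — deliver 0→2: n2:foll/t1/[-]
after 3 — deliver 2→0: n0:lead/t1/[-]
after 4 — propose(0,'x'): n0:lead/t1/[x]
after 5 — deliver 0→2: n2:foll/t1/[x]
after 6 — deliver 2→0: ·
after 7 — deliver 1→2: ·
after 8 — propose(1,'p'): ·
after 9 — deliver 0→2: ·
after 10 — deliver 2→1: ·
after 11 — deliver 2→1: ·
after 12 — crash(2): n2:✗foll/t1/[x]
after 13 — recover(2): n2:foll/t1/[x]
after 14 — deliver 0→1: n1:foll/t1/[-]
after 15 — deliver 1→2: ·
after 16 — deliver 0→2: ·
after 17 — deliver 2→1: ·
after 18 — timeout(2): n2:cand/t2/[x]
after 19 — deliver 1→2: ·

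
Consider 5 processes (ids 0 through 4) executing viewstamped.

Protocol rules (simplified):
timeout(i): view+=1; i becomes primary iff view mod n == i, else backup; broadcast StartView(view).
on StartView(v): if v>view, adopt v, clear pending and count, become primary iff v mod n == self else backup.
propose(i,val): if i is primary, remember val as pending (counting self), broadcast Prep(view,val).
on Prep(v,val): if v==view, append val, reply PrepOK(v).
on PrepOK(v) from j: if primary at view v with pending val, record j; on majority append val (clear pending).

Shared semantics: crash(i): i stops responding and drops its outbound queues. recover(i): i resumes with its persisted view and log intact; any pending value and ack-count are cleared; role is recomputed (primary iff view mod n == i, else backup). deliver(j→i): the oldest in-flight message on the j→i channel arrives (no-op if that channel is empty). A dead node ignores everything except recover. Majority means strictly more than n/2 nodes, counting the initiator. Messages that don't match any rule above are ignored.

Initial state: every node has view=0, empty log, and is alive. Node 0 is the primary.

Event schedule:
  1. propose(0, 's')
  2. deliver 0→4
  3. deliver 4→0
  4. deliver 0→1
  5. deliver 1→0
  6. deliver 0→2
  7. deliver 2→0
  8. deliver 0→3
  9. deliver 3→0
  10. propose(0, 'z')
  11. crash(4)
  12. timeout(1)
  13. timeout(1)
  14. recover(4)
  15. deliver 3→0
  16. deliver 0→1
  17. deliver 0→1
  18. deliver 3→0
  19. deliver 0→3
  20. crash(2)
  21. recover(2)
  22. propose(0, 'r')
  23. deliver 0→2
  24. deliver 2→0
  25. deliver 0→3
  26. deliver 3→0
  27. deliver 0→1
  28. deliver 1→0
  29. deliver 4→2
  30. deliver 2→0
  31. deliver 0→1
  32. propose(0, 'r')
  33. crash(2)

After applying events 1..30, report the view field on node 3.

step 1 propose(0,'s'): —
step 2 deliver 0→4: 4={back,v=0,log=s}
step 3 deliver 4→0: —
step 4 deliver 0→1: 1={back,v=0,log=s}
step 5 deliver 1→0: 0={prim,v=0,log=s}
step 6 deliver 0→2: 2={back,v=0,log=s}
step 7 deliver 2→0: —
step 8 deliver 0→3: 3={back,v=0,log=s}
step 9 deliver 3→0: —
step 10 propose(0,'z'): —
step 11 crash(4): 4={✗back,v=0,log=s}
step 12 timeout(1): 1={prim,v=1,log=s}
step 13 timeout(1): 1={back,v=2,log=s}
step 14 recover(4): 4={back,v=0,log=s}
step 15 deliver 3→0: —
step 16 deliver 0→1: —
step 17 deliver 0→1: —
step 18 deliver 3→0: —
step 19 deliver 0→3: 3={back,v=0,log=s,z}
step 20 crash(2): 2={✗back,v=0,log=s}
step 21 recover(2): 2={back,v=0,log=s}
step 22 propose(0,'r'): —
step 23 deliver 0→2: 2={back,v=0,log=s,z}
step 24 deliver 2→0: —
step 25 deliver 0→3: 3={back,v=0,log=s,z,r}
step 26 deliver 3→0: 0={prim,v=0,log=s,r}
step 27 deliver 0→1: —
step 28 deliver 1→0: 0={back,v=1,log=s,r}
step 29 deliver 4→2: —
step 30 deliver 2→0: —

0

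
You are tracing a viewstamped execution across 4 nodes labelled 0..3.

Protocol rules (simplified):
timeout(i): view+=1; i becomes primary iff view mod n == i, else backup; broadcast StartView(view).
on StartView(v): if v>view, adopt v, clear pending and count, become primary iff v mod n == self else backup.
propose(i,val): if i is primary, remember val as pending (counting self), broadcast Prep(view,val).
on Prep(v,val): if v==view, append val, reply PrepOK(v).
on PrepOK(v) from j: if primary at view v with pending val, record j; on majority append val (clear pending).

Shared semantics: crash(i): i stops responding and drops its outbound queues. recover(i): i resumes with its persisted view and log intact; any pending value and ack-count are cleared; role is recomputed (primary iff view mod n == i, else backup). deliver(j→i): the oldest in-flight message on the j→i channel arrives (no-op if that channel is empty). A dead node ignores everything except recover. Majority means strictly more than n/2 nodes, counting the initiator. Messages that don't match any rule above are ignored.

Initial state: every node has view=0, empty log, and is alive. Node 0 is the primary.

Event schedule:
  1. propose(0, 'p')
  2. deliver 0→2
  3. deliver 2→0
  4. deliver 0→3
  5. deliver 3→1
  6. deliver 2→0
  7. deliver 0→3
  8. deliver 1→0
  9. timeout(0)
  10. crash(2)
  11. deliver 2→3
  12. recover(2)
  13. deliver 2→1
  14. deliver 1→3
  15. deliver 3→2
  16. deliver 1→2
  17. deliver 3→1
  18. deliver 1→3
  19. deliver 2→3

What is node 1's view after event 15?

after 1 — propose(0,'p'): ·
after 2 — deliver 0→2: n2:back/v0/[p]
after 3 — deliver 2→0: ·
after 4 — deliver 0→3: n3:back/v0/[p]
after 5 — deliver 3→1: ·
after 6 — deliver 2→0: ·
after 7 — deliver 0→3: ·
after 8 — deliver 1→0: ·
after 9 — timeout(0): n0:back/v1/[-]
after 10 — crash(2): n2:✗back/v0/[p]
after 11 — deliver 2→3: ·
after 12 — recover(2): n2:back/v0/[p]
after 13 — deliver 2→1: ·
after 14 — deliver 1→3: ·
after 15 — deliver 3→2: ·

0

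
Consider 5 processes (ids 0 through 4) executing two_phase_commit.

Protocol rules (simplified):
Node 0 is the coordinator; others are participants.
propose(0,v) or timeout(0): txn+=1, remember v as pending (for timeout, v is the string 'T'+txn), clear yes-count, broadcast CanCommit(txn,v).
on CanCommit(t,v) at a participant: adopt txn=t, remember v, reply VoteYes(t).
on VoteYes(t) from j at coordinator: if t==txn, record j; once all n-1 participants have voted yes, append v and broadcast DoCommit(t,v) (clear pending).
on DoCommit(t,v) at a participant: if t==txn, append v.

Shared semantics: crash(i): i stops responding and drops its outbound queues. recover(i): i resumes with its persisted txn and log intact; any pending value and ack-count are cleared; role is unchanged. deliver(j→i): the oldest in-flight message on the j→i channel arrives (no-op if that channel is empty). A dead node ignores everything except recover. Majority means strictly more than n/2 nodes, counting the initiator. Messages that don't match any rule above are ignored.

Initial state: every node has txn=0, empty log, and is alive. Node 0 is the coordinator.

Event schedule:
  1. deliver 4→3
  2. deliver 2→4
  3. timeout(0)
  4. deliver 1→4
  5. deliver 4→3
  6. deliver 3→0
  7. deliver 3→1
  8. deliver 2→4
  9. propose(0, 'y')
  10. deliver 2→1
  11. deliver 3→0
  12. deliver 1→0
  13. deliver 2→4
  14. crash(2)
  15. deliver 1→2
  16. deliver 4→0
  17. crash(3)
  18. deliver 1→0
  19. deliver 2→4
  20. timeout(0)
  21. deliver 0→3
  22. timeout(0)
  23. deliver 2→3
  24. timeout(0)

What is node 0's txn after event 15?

2

after 1 — deliver 4→3: ·
after 2 — deliver 2→4: ·
after 3 — timeout(0): n0:coor/t1/[-]
after 4 — deliver 1→4: ·
after 5 — deliver 4→3: ·
after 6 — deliver 3→0: ·
after 7 — deliver 3→1: ·
after 8 — deliver 2→4: ·
after 9 — propose(0,'y'): n0:coor/t2/[-]
after 10 — deliver 2→1: ·
after 11 — deliver 3→0: ·
after 12 — deliver 1→0: ·
after 13 — deliver 2→4: ·
after 14 — crash(2): n2:✗part/t0/[-]
after 15 — deliver 1→2: ·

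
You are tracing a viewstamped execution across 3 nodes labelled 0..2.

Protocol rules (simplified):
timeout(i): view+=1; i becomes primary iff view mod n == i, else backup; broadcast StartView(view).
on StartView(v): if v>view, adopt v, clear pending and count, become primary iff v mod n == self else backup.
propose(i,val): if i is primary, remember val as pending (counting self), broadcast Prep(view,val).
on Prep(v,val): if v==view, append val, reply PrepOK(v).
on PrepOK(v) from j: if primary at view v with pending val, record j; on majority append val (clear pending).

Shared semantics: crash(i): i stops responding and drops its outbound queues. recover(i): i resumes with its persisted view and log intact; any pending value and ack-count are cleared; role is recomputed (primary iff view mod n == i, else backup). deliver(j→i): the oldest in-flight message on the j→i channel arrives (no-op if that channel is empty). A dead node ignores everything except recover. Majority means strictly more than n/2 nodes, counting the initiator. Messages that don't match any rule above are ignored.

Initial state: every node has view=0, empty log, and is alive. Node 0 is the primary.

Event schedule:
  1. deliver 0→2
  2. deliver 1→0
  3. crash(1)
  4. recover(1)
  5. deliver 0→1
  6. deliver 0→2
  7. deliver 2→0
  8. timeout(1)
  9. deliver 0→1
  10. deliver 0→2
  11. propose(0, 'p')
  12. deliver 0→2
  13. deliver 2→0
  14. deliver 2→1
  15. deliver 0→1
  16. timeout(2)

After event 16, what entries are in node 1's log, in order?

empty

after 1 — deliver 0→2: ·
after 2 — deliver 1→0: ·
after 3 — crash(1): n1:✗back/v0/[-]
after 4 — recover(1): n1:back/v0/[-]
after 5 — deliver 0→1: ·
after 6 — deliver 0→2: ·
after 7 — deliver 2→0: ·
after 8 — timeout(1): n1:prim/v1/[-]
after 9 — deliver 0→1: ·
after 10 — deliver 0→2: ·
after 11 — propose(0,'p'): ·
after 12 — deliver 0→2: n2:back/v0/[p]
after 13 — deliver 2→0: n0:prim/v0/[p]
after 14 — deliver 2→1: ·
after 15 — deliver 0→1: ·
after 16 — timeout(2): n2:back/v1/[p]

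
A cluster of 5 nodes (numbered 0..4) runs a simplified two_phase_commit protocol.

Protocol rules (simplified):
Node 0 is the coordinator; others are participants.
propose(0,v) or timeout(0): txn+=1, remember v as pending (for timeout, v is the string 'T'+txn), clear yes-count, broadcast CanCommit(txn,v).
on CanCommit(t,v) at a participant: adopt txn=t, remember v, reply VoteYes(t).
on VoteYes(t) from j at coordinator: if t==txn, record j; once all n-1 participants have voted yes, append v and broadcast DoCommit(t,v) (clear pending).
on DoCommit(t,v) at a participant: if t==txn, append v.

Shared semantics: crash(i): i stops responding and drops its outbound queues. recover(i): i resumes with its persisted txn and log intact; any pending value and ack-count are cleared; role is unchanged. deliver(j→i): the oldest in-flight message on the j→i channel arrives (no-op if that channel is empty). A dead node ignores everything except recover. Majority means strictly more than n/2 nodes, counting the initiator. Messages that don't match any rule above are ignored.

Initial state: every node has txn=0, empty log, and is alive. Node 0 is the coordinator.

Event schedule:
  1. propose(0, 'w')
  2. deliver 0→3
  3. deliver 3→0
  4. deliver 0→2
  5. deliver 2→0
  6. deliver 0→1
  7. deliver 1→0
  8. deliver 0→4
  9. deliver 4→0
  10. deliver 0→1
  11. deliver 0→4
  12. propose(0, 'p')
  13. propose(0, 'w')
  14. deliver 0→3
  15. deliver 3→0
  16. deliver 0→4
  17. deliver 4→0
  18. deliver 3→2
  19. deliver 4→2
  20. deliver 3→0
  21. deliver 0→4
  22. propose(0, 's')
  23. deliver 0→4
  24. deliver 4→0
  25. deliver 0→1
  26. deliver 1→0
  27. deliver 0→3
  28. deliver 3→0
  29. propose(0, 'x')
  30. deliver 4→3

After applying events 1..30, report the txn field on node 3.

2

1. propose(0,'w'):  <0:coor t1 ->
2. deliver 0→3:  <3:part t1 ->
3. deliver 3→0:  nop
4. deliver 0→2:  <2:part t1 ->
5. deliver 2→0:  nop
6. deliver 0→1:  <1:part t1 ->
7. deliver 1→0:  nop
8. deliver 0→4:  <4:part t1 ->
9. deliver 4→0:  <0:coor t1 w>
10. deliver 0→1:  <1:part t1 w>
11. deliver 0→4:  <4:part t1 w>
12. propose(0,'p'):  <0:coor t2 w>
13. propose(0,'w'):  <0:coor t3 w>
14. deliver 0→3:  <3:part t1 w>
15. deliver 3→0:  nop
16. deliver 0→4:  <4:part t2 w>
17. deliver 4→0:  nop
18. deliver 3→2:  nop
19. deliver 4→2:  nop
20. deliver 3→0:  nop
21. deliver 0→4:  <4:part t3 w>
22. propose(0,'s'):  <0:coor t4 w>
23. deliver 0→4:  <4:part t4 w>
24. deliver 4→0:  nop
25. deliver 0→1:  <1:part t2 w>
26. deliver 1→0:  nop
27. deliver 0→3:  <3:part t2 w>
28. deliver 3→0:  nop
29. propose(0,'x'):  <0:coor t5 w>
30. deliver 4→3:  nop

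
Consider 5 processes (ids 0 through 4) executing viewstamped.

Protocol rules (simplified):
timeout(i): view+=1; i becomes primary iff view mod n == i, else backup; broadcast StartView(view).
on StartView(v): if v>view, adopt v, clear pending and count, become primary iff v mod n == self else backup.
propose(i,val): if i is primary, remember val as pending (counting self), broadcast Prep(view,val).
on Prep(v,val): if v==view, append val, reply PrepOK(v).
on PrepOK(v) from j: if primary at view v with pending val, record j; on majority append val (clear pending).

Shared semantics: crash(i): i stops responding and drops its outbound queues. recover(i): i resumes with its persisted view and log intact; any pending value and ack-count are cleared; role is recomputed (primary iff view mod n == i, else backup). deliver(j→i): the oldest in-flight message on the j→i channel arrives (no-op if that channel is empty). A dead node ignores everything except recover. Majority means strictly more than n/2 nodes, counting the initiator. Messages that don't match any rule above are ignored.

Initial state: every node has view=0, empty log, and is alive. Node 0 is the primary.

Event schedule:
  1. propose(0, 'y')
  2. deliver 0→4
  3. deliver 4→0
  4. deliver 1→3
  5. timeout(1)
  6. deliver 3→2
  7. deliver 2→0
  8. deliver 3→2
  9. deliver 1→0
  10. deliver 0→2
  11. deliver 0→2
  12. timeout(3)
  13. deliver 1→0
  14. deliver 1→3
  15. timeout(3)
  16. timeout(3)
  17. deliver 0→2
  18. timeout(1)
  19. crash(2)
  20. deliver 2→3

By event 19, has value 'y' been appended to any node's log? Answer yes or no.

1. propose(0,'y'):  nop
2. deliver 0→4:  <4:back v0 y>
3. deliver 4→0:  nop
4. deliver 1→3:  nop
5. timeout(1):  <1:prim v1 ->
6. deliver 3→2:  nop
7. deliver 2→0:  nop
8. deliver 3→2:  nop
9. deliver 1→0:  <0:back v1 ->
10. deliver 0→2:  <2:back v0 y>
11. deliver 0→2:  nop
12. timeout(3):  <3:back v1 ->
13. deliver 1→0:  nop
14. deliver 1→3:  nop
15. timeout(3):  <3:back v2 ->
16. timeout(3):  <3:prim v3 ->
17. deliver 0→2:  nop
18. timeout(1):  <1:back v2 ->
19. crash(2):  <2:✗back v0 y>

yes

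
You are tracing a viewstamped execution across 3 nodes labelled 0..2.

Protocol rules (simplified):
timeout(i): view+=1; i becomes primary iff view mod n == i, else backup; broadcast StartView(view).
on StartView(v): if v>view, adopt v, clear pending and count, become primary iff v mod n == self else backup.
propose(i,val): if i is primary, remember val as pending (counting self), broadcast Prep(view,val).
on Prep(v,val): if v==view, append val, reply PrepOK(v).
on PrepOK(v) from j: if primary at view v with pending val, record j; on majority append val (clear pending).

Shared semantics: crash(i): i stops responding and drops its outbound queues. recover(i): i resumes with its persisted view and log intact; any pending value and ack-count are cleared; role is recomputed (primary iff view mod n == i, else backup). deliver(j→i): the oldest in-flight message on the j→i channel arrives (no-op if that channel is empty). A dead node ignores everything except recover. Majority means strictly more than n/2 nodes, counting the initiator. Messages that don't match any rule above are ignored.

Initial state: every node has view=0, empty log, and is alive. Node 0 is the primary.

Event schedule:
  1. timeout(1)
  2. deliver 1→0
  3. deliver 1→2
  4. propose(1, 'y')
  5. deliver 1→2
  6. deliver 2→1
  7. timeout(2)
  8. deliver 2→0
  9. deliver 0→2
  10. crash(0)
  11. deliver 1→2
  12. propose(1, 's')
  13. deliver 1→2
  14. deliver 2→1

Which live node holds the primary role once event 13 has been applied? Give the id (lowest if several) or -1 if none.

1

after 1 — timeout(1): n1:prim/v1/[-]
after 2 — deliver 1→0: n0:back/v1/[-]
after 3 — deliver 1→2: n2:back/v1/[-]
after 4 — propose(1,'y'): ·
after 5 — deliver 1→2: n2:back/v1/[y]
after 6 — deliver 2→1: n1:prim/v1/[y]
after 7 — timeout(2): n2:prim/v2/[y]
after 8 — deliver 2→0: n0:back/v2/[-]
after 9 — deliver 0→2: ·
after 10 — crash(0): n0:✗back/v2/[-]
after 11 — deliver 1→2: ·
after 12 — propose(1,'s'): ·
after 13 — deliver 1→2: ·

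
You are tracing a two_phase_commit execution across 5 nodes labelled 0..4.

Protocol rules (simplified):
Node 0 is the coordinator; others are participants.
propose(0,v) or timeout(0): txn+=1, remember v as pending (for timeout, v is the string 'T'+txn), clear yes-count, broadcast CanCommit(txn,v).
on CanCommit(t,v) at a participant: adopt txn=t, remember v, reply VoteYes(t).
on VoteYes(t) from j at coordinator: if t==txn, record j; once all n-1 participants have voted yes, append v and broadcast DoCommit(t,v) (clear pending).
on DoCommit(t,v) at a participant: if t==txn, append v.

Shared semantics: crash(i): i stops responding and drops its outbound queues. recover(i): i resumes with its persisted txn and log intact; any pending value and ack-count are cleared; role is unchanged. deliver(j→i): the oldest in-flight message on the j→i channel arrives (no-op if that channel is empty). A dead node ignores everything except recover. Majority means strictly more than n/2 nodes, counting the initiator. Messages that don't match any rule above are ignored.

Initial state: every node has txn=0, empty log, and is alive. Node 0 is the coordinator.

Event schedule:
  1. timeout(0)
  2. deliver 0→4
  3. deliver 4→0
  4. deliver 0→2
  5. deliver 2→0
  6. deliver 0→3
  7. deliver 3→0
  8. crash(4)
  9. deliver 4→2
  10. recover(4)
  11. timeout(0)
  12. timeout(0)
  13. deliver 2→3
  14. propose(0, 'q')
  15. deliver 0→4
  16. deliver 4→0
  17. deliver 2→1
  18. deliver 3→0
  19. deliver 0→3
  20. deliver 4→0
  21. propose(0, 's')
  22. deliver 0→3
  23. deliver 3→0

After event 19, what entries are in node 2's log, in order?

empty

after 1 — timeout(0): n0:coor/t1/[-]
after 2 — deliver 0→4: n4:part/t1/[-]
after 3 — deliver 4→0: ·
after 4 — deliver 0→2: n2:part/t1/[-]
after 5 — deliver 2→0: ·
after 6 — deliver 0→3: n3:part/t1/[-]
after 7 — deliver 3→0: ·
after 8 — crash(4): n4:✗part/t1/[-]
after 9 — deliver 4→2: ·
after 10 — recover(4): n4:part/t1/[-]
after 11 — timeout(0): n0:coor/t2/[-]
after 12 — timeout(0): n0:coor/t3/[-]
after 13 — deliver 2→3: ·
after 14 — propose(0,'q'): n0:coor/t4/[-]
after 15 — deliver 0→4: n4:part/t2/[-]
after 16 — deliver 4→0: ·
after 17 — deliver 2→1: ·
after 18 — deliver 3→0: ·
after 19 — deliver 0→3: n3:part/t2/[-]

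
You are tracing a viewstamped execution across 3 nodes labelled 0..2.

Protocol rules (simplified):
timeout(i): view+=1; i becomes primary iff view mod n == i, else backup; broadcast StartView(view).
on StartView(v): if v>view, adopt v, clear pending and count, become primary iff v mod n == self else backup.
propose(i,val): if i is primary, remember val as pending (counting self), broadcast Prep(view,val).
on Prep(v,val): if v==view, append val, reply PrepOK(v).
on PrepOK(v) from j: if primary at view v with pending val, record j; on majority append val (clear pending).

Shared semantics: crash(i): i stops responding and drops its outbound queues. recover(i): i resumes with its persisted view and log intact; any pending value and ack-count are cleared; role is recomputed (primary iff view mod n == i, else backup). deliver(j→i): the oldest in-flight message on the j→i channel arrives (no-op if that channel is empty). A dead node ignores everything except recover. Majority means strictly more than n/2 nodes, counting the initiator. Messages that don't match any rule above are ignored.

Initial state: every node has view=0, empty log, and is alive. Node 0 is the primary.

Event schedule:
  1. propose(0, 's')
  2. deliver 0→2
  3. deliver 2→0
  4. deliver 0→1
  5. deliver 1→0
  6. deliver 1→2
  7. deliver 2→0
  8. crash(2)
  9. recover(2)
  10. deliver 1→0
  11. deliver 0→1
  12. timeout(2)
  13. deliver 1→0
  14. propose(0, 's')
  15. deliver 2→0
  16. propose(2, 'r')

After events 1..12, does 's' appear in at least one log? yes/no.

yes

[1] propose(0,'s') → ∅
[2] deliver 0→2 → N2(back v0 [s])
[3] deliver 2→0 → N0(prim v0 [s])
[4] deliver 0→1 → N1(back v0 [s])
[5] deliver 1→0 → ∅
[6] deliver 1→2 → ∅
[7] deliver 2→0 → ∅
[8] crash(2) → N2(✗back v0 [s])
[9] recover(2) → N2(back v0 [s])
[10] deliver 1→0 → ∅
[11] deliver 0→1 → ∅
[12] timeout(2) → N2(back v1 [s])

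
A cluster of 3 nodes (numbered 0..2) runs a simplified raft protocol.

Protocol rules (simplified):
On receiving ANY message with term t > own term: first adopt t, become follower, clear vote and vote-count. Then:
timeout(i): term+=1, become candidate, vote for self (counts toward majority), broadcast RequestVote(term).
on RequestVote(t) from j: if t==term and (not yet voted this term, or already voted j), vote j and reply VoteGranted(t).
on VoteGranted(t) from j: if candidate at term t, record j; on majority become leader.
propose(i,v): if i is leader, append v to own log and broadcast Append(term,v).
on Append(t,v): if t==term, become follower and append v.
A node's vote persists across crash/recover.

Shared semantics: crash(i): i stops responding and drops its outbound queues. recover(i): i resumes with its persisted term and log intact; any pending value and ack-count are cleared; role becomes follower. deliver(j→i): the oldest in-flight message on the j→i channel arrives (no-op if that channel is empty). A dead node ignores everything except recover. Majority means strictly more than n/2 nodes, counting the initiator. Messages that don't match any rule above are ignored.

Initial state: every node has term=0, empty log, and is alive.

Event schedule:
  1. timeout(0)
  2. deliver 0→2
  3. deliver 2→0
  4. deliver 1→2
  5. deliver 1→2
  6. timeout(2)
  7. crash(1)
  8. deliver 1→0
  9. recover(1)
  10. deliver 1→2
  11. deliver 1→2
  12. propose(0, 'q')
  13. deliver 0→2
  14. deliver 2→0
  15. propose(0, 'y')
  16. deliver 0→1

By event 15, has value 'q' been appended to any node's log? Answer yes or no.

yes

e1 timeout(0): 0[cand,t=1,-]
e2 deliver 0→2: 2[foll,t=1,-]
e3 deliver 2→0: 0[lead,t=1,-]
e4 deliver 1→2: ·
e5 deliver 1→2: ·
e6 timeout(2): 2[cand,t=2,-]
e7 crash(1): 1[✗foll,t=0,-]
e8 deliver 1→0: ·
e9 recover(1): 1[foll,t=0,-]
e10 deliver 1→2: ·
e11 deliver 1→2: ·
e12 propose(0,'q'): 0[lead,t=1,q]
e13 deliver 0→2: ·
e14 deliver 2→0: 0[foll,t=2,q]
e15 propose(0,'y'): ·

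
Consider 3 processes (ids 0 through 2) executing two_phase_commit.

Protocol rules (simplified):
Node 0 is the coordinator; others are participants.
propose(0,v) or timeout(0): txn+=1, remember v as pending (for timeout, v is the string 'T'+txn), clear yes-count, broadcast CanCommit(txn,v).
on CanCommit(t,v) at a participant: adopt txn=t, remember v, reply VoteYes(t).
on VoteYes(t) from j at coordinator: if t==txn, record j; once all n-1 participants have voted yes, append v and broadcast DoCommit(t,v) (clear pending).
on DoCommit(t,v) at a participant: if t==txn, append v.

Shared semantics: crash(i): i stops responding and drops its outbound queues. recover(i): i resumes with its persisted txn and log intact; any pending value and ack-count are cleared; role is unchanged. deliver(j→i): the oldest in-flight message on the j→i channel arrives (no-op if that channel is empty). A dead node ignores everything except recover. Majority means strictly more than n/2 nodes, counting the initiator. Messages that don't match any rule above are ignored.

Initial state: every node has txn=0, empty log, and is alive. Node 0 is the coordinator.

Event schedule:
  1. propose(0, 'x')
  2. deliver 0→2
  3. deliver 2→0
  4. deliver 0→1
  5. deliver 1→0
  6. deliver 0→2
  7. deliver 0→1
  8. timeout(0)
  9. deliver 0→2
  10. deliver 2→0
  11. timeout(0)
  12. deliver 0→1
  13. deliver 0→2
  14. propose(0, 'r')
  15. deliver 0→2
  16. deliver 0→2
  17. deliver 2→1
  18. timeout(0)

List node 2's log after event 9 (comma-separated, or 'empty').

step 1 propose(0,'x'): 0={coor,t=1,log=-}
step 2 deliver 0→2: 2={part,t=1,log=-}
step 3 deliver 2→0: —
step 4 deliver 0→1: 1={part,t=1,log=-}
step 5 deliver 1→0: 0={coor,t=1,log=x}
step 6 deliver 0→2: 2={part,t=1,log=x}
step 7 deliver 0→1: 1={part,t=1,log=x}
step 8 timeout(0): 0={coor,t=2,log=x}
step 9 deliver 0→2: 2={part,t=2,log=x}

x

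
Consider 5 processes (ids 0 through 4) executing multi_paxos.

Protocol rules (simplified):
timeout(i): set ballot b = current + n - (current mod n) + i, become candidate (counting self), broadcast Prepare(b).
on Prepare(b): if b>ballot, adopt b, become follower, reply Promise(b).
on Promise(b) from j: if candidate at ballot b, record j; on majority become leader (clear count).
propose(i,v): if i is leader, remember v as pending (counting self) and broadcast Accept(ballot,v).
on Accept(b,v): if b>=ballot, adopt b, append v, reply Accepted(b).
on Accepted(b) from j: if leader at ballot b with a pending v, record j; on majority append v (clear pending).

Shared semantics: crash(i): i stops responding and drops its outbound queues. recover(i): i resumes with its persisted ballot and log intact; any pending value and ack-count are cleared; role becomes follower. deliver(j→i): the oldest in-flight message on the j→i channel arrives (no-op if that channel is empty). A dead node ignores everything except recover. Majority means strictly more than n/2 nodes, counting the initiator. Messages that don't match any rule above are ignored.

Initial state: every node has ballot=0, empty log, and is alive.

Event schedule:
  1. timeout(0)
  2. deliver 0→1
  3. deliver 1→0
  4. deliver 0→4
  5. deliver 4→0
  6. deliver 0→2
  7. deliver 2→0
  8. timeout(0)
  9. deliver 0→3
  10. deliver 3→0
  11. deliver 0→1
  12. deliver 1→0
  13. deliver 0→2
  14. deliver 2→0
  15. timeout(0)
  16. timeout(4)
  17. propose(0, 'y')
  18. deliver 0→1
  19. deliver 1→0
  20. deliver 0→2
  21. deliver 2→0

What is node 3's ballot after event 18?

5

1. timeout(0):  <0:cand b5 ->
2. deliver 0→1:  <1:foll b5 ->
3. deliver 1→0:  nop
4. deliver 0→4:  <4:foll b5 ->
5. deliver 4→0:  <0:lead b5 ->
6. deliver 0→2:  <2:foll b5 ->
7. deliver 2→0:  nop
8. timeout(0):  <0:cand b10 ->
9. deliver 0→3:  <3:foll b5 ->
10. deliver 3→0:  nop
11. deliver 0→1:  <1:foll b10 ->
12. deliver 1→0:  nop
13. deliver 0→2:  <2:foll b10 ->
14. deliver 2→0:  <0:lead b10 ->
15. timeout(0):  <0:cand b15 ->
16. timeout(4):  <4:cand b14 ->
17. propose(0,'y'):  nop
18. deliver 0→1:  <1:foll b15 ->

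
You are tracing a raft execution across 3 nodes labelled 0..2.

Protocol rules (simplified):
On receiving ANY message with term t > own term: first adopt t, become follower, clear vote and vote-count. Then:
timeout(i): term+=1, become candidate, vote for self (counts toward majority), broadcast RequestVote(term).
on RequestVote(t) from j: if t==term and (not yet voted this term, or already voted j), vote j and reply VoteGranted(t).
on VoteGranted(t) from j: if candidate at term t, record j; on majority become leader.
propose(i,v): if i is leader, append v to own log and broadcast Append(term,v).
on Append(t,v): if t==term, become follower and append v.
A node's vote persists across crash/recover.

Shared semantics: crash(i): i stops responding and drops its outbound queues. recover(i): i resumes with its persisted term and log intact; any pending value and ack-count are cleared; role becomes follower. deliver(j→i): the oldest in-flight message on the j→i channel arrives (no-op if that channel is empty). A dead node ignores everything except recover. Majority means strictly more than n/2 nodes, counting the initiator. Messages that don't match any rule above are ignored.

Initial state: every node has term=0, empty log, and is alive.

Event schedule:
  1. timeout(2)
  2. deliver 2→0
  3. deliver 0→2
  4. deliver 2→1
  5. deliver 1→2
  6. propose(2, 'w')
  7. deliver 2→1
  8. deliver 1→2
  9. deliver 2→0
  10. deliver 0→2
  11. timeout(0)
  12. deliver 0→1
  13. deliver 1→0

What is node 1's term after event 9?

1

[1] timeout(2) → N2(cand t1 [-])
[2] deliver 2→0 → N0(foll t1 [-])
[3] deliver 0→2 → N2(lead t1 [-])
[4] deliver 2→1 → N1(foll t1 [-])
[5] deliver 1→2 → ∅
[6] propose(2,'w') → N2(lead t1 [w])
[7] deliver 2→1 → N1(foll t1 [w])
[8] deliver 1→2 → ∅
[9] deliver 2→0 → N0(foll t1 [w])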